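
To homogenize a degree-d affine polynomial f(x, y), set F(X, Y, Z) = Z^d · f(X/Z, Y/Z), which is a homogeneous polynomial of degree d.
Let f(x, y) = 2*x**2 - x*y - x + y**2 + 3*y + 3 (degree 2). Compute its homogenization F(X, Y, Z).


F(X, Y, Z) = 2*X**2 - X*Y - X*Z + Y**2 + 3*Y*Z + 3*Z**2

deg(f) = 2.
Substitute x = X/Z, y = Y/Z into f, then multiply by Z^2.
  monomial 2·x^2·y^0 ↦ 2·X^2·Y^0·Z^0.
  monomial -1·x^1·y^1 ↦ -1·X^1·Y^1·Z^0.
  monomial -1·x^1·y^0 ↦ -1·X^1·Y^0·Z^1.
  monomial 1·x^0·y^2 ↦ 1·X^0·Y^2·Z^0.
  monomial 3·x^0·y^1 ↦ 3·X^0·Y^1·Z^1.
  monomial 3·x^0·y^0 ↦ 3·X^0·Y^0·Z^2.
Collecting: F(X, Y, Z) = 2*X**2 - X*Y - X*Z + Y**2 + 3*Y*Z + 3*Z**2.


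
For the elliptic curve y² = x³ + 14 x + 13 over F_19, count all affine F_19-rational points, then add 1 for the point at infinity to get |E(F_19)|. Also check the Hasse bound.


Affine points = {(1, 3), (1, 16), (2, 7), (2, 12), (3, 5), (3, 14), (4, 0), (6, 3), (6, 16), (7, 6), (7, 13), (11, 4), (11, 15), (12, 3), (12, 16), (13, 6), (13, 13), (15, 8), (15, 11), (16, 1), (16, 18), (18, 6), (18, 13)}; affine count = 23; |E(F_19)| = 24.

Discriminant check: Δ ∝ 4a³ + 27b² = 4·14³ + 27·13² = 4·2744 + 27·169 ≡ 16 (mod 19). Nonzero ⇒ E is nonsingular.
For each x ∈ F_19, compute rhs = x³ + 14·x + 13 mod 19, then count y ∈ F_19 with y² ≡ rhs.
  x = 0: rhs = 13, matching y values: none (0 points).
  x = 1: rhs = 9, matching y values: 3, 16 (2 points).
  x = 2: rhs = 11, matching y values: 7, 12 (2 points).
  x = 3: rhs = 6, matching y values: 5, 14 (2 points).
  x = 4: rhs = 0, matching y values: 0 (1 points).
  x = 5: rhs = 18, matching y values: none (0 points).
  x = 6: rhs = 9, matching y values: 3, 16 (2 points).
  x = 7: rhs = 17, matching y values: 6, 13 (2 points).
  x = 8: rhs = 10, matching y values: none (0 points).
  x = 9: rhs = 13, matching y values: none (0 points).
  x = 10: rhs = 13, matching y values: none (0 points).
  x = 11: rhs = 16, matching y values: 4, 15 (2 points).
  x = 12: rhs = 9, matching y values: 3, 16 (2 points).
  x = 13: rhs = 17, matching y values: 6, 13 (2 points).
  x = 14: rhs = 8, matching y values: none (0 points).
  x = 15: rhs = 7, matching y values: 8, 11 (2 points).
  x = 16: rhs = 1, matching y values: 1, 18 (2 points).
  x = 17: rhs = 15, matching y values: none (0 points).
  x = 18: rhs = 17, matching y values: 6, 13 (2 points).
Total affine count: 23.
Full point count |E(F_19)| = 23 + 1 = 24.
Hasse bound: |24 − (19+1)| = |4| = 4 ≤ 2√19 ≈ 8.7178 ✓.


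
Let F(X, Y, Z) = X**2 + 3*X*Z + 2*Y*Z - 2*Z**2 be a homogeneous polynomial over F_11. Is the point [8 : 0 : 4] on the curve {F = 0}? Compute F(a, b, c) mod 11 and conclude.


F(8,0,4) ≡ 7 (mod 11); P is NOT on the curve.

Evaluate F(8, 0, 4) term-by-term (mod 11).
  X**2 ↦ 1·64·1·1 = 64
  3*X*Z ↦ 3·8·1·4 = 96
  2*Y*Z ↦ 2·1·0·4 = 0
  -2*Z**2 ↦ -2·1·1·16 = -32
Sum: F(8, 0, 4) = (64) + (96) + (0) + (-32) = 128.
Reducing mod 11: 128 ≡ 7 (mod 11).
Since F(a, b, c) ≡ 7 ≠ 0 (mod 11), P does NOT lie on the curve.


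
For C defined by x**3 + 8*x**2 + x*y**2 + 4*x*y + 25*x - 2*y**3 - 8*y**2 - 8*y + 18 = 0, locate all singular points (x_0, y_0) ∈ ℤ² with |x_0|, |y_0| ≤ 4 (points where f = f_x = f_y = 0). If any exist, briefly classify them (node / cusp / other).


Singular points: {(-3, -2)}; classification: node.

Compute partial derivatives:
  f_x = 3*x**2 + 16*x + y**2 + 4*y + 25.
  f_y = 2*x*y + 4*x - 6*y**2 - 16*y - 8.
Scan x_0 ∈ {−4, ..., 4}. For each x_0, f_y(x_0, y) is a polynomial in y; find its integer roots y ∈ {−4, ..., 4}, then test f_x and f at those candidates.
  x = -4: f_y(-4, y) = -6*y**2 - 24*y - 24; vanishes at y ∈ {-2}. (-4, -2): f_x = 5 ≠ 0.
  x = -3: f_y(-3, y) = -6*y**2 - 22*y - 20; vanishes at y ∈ {-2}. (-3, -2): f_x = 0, f = 0 — SINGULAR.
  x = -2: f_y(-2, y) = -6*y**2 - 20*y - 16; vanishes at y ∈ {-2}. (-2, -2): f_x = 1 ≠ 0.
  x = -1: f_y(-1, y) = -6*y**2 - 18*y - 12; vanishes at y ∈ {-2, -1}. (-1, -2): f_x = 8 ≠ 0; (-1, -1): f_x = 9 ≠ 0.
  x = 0: f_y(0, y) = -6*y**2 - 16*y - 8; vanishes at y ∈ {-2}. (0, -2): f_x = 21 ≠ 0.
  x = 1: f_y(1, y) = -6*y**2 - 14*y - 4; vanishes at y ∈ {-2}. (1, -2): f_x = 40 ≠ 0.
  x = 2: f_y(2, y) = -6*y**2 - 12*y; vanishes at y ∈ {-2, 0}. (2, -2): f_x = 65 ≠ 0; (2, 0): f_x = 69 ≠ 0.
  x = 3: f_y(3, y) = -6*y**2 - 10*y + 4; vanishes at y ∈ {-2}. (3, -2): f_x = 96 ≠ 0.
  x = 4: f_y(4, y) = -6*y**2 - 8*y + 8; vanishes at y ∈ {-2}. (4, -2): f_x = 133 ≠ 0.
Only singular point on the grid: (-3, -2).
Classify: substitute x = -3 + u, y = -2 + v and expand: f = u**3 - u**2 + u*v**2 - 2*v**3 + v**2.
No constant or linear terms (consistent with a singular point). Quadratic part: -u**2 + v**2. Cubic part: u**3 + u*v**2 - 2*v**3.
The quadratic part v**2 - u**2 = (v − u)(v + u) splits into two distinct linear factors, so there are two distinct tangent lines y − -2 = ±(x − -3) — this is a node (ordinary double point).
Classification: node.


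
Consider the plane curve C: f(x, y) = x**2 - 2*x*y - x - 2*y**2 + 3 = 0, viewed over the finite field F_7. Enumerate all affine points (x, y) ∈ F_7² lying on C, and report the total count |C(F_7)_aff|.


Affine F_7-points: {(1, 3), (2, 6), (4, 4), (4, 6), (5, 4), (5, 5), (6, 3), (6, 5)}; count = 8.

For each of the 49 pairs (x, y) ∈ F_7², evaluate f(x, y) mod 7. Record the zeros.
  x = 0: [0↦3, 1↦1, 2↦2, 3↦6, 4↦6, 5↦2, 6↦1]  zeros at y ∈ ∅
  x = 1: [0↦3, 1↦6, 2↦5, 3↦0, 4↦5, 5↦6, 6↦3]  zeros at y ∈ {3}
  x = 2: [0↦5, 1↦6, 2↦3, 3↦3, 4↦6, 5↦5, 6↦0]  zeros at y ∈ {6}
  x = 3: [0↦2, 1↦1, 2↦3, 3↦1, 4↦2, 5↦6, 6↦6]  zeros at y ∈ ∅
  x = 4: [0↦1, 1↦5, 2↦5, 3↦1, 4↦0, 5↦2, 6↦0]  zeros at y ∈ {4, 6}
  x = 5: [0↦2, 1↦4, 2↦2, 3↦3, 4↦0, 5↦0, 6↦3]  zeros at y ∈ {4, 5}
  x = 6: [0↦5, 1↦5, 2↦1, 3↦0, 4↦2, 5↦0, 6↦1]  zeros at y ∈ {3, 5}
Collecting zeros: affine points = {(1, 3), (2, 6), (4, 4), (4, 6), (5, 4), (5, 5), (6, 3), (6, 5)}.
Total count |C(F_7)_aff| = 8.


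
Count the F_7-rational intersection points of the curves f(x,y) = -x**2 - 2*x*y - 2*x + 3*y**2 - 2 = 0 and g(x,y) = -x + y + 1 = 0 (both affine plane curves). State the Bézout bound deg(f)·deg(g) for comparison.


Common zeros: {(6, 5)}; count = 1; Bézout bound = 2.

deg(f) = 2, deg(g) = 1, so Bézout bound = 2.
Scan x ∈ F_7. For each x, list the y ∈ F_7 with f(x, y) ≡ 0 and those with g(x, y) ≡ 0 (mod 7); the common zeros in that column are the intersection.
  x = 0: f ≡ 0 at y ∈ ∅; g ≡ 0 at y ∈ {6}; common: ∅.
  x = 1: f ≡ 0 at y ∈ {4, 6}; g ≡ 0 at y ∈ {0}; common: ∅.
  x = 2: f ≡ 0 at y ∈ ∅; g ≡ 0 at y ∈ {1}; common: ∅.
  x = 3: f ≡ 0 at y ∈ {4, 5}; g ≡ 0 at y ∈ {2}; common: ∅.
  x = 4: f ≡ 0 at y ∈ ∅; g ≡ 0 at y ∈ {3}; common: ∅.
  x = 5: f ≡ 0 at y ∈ ∅; g ≡ 0 at y ∈ {4}; common: ∅.
  x = 6: f ≡ 0 at y ∈ {5, 6}; g ≡ 0 at y ∈ {5}; common: {5}.
Collecting: common zeros = {(6, 5)}, so the count is 1.
Comparison with the Bézout bound: 1 ≤ 2 = deg(f)·deg(g), as expected for curves with no common component (the affine F_7-count falls short of the bound because intersections may lie at infinity, over extension fields, or carry multiplicity).


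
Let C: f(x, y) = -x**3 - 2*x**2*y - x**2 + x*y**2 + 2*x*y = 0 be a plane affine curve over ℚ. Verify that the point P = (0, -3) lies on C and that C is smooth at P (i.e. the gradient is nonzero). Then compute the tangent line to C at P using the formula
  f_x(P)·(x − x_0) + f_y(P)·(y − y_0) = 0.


Tangent line at P: 3*x = 0.

Step 1: f(0, -3) = 0, so P lies on C.
Step 2: partial derivatives
  f_x(x, y) = -3*x**2 - 4*x*y - 2*x + y**2 + 2*y, f_y(x, y) = -2*x**2 + 2*x*y + 2*x.
  f_x(P) = 3, f_y(P) = 0 (gradient nonzero, so P is smooth).
Step 3: tangent line at P: 3·(x − 0) + 0·(y − -3) = 0.
Expanding: 3*x = 0.


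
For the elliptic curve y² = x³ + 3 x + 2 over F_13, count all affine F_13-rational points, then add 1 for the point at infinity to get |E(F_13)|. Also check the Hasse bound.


Affine points = {(2, 4), (2, 9), (3, 5), (3, 8), (4, 0), (5, 5), (5, 8), (9, 2), (9, 11), (11, 1), (11, 12)}; affine count = 11; |E(F_13)| = 12.

Discriminant check: Δ ∝ 4a³ + 27b² = 4·3³ + 27·2² = 4·27 + 27·4 ≡ 8 (mod 13). Nonzero ⇒ E is nonsingular.
For each x ∈ F_13, compute rhs = x³ + 3·x + 2 mod 13, then count y ∈ F_13 with y² ≡ rhs.
  x = 0: rhs = 2, matching y values: none (0 points).
  x = 1: rhs = 6, matching y values: none (0 points).
  x = 2: rhs = 3, matching y values: 4, 9 (2 points).
  x = 3: rhs = 12, matching y values: 5, 8 (2 points).
  x = 4: rhs = 0, matching y values: 0 (1 points).
  x = 5: rhs = 12, matching y values: 5, 8 (2 points).
  x = 6: rhs = 2, matching y values: none (0 points).
  x = 7: rhs = 2, matching y values: none (0 points).
  x = 8: rhs = 5, matching y values: none (0 points).
  x = 9: rhs = 4, matching y values: 2, 11 (2 points).
  x = 10: rhs = 5, matching y values: none (0 points).
  x = 11: rhs = 1, matching y values: 1, 12 (2 points).
  x = 12: rhs = 11, matching y values: none (0 points).
Total affine count: 11.
Full point count |E(F_13)| = 11 + 1 = 12.
Hasse bound: |12 − (13+1)| = |-2| = 2 ≤ 2√13 ≈ 7.2111 ✓.


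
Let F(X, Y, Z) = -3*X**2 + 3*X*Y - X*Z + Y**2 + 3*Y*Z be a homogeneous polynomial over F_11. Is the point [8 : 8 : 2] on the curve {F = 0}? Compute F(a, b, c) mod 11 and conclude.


F(8,8,2) ≡ 8 (mod 11); P is NOT on the curve.

Evaluate F(8, 8, 2) term-by-term (mod 11).
  -3*X**2 ↦ -3·64·1·1 = -192
  3*X*Y ↦ 3·8·8·1 = 192
  -X*Z ↦ -1·8·1·2 = -16
  Y**2 ↦ 1·1·64·1 = 64
  3*Y*Z ↦ 3·1·8·2 = 48
Sum: F(8, 8, 2) = (-192) + (192) + (-16) + (64) + (48) = 96.
Reducing mod 11: 96 ≡ 8 (mod 11).
Since F(a, b, c) ≡ 8 ≠ 0 (mod 11), P does NOT lie on the curve.


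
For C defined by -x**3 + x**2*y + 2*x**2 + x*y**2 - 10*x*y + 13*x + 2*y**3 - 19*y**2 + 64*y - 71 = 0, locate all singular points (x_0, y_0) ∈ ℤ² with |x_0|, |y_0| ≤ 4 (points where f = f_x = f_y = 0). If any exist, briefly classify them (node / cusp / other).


Singular points: {(2, 3)}; classification: node.

Compute partial derivatives:
  f_x = -3*x**2 + 2*x*y + 4*x + y**2 - 10*y + 13.
  f_y = x**2 + 2*x*y - 10*x + 6*y**2 - 38*y + 64.
Scan x_0 ∈ {−4, ..., 4}. For each x_0, f_y(x_0, y) is a polynomial in y; find its integer roots y ∈ {−4, ..., 4}, then test f_x and f at those candidates.
  x = -4: f_y(-4, y) = 6*y**2 - 46*y + 120; no integer root y with |y| ≤ 4.
  x = -3: f_y(-3, y) = 6*y**2 - 44*y + 103; no integer root y with |y| ≤ 4.
  x = -2: f_y(-2, y) = 6*y**2 - 42*y + 88; no integer root y with |y| ≤ 4.
  x = -1: f_y(-1, y) = 6*y**2 - 40*y + 75; no integer root y with |y| ≤ 4.
  x = 0: f_y(0, y) = 6*y**2 - 38*y + 64; no integer root y with |y| ≤ 4.
  x = 1: f_y(1, y) = 6*y**2 - 36*y + 55; no integer root y with |y| ≤ 4.
  x = 2: f_y(2, y) = 6*y**2 - 34*y + 48; vanishes at y ∈ {3}. (2, 3): f_x = 0, f = 0 — SINGULAR.
  x = 3: f_y(3, y) = 6*y**2 - 32*y + 43; no integer root y with |y| ≤ 4.
  x = 4: f_y(4, y) = 6*y**2 - 30*y + 40; no integer root y with |y| ≤ 4.
Only singular point on the grid: (2, 3).
Classify: substitute x = 2 + u, y = 3 + v and expand: f = -u**3 + u**2*v - u**2 + u*v**2 + 2*v**3 + v**2.
No constant or linear terms (consistent with a singular point). Quadratic part: -u**2 + v**2. Cubic part: -u**3 + u**2*v + u*v**2 + 2*v**3.
The quadratic part v**2 - u**2 = (v − u)(v + u) splits into two distinct linear factors, so there are two distinct tangent lines y − 3 = ±(x − 2) — this is a node (ordinary double point).
Classification: node.


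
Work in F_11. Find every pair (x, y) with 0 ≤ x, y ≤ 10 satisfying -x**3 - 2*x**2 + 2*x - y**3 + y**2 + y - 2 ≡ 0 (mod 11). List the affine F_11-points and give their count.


Affine F_11-points: {(0, 6), (4, 6), (5, 6), (7, 0), (7, 4), (7, 8), (8, 7), (8, 9)}; count = 8.

For each of the 121 pairs (x, y) ∈ F_11², evaluate f(x, y) mod 11. Record the zeros.
  x = 0: [0↦9, 1↦10, 2↦7, 3↦5, 4↦9, 5↦2, 6↦0, 7↦8, 8↦9, 9↦8, 10↦10]  zeros at y ∈ {6}
  x = 1: [0↦8, 1↦9, 2↦6, 3↦4, 4↦8, 5↦1, 6↦10, 7↦7, 8↦8, 9↦7, 10↦9]  zeros at y ∈ ∅
  x = 2: [0↦8, 1↦9, 2↦6, 3↦4, 4↦8, 5↦1, 6↦10, 7↦7, 8↦8, 9↦7, 10↦9]  zeros at y ∈ ∅
  x = 3: [0↦3, 1↦4, 2↦1, 3↦10, 4↦3, 5↦7, 6↦5, 7↦2, 8↦3, 9↦2, 10↦4]  zeros at y ∈ ∅
  x = 4: [0↦9, 1↦10, 2↦7, 3↦5, 4↦9, 5↦2, 6↦0, 7↦8, 8↦9, 9↦8, 10↦10]  zeros at y ∈ {6}
  x = 5: [0↦9, 1↦10, 2↦7, 3↦5, 4↦9, 5↦2, 6↦0, 7↦8, 8↦9, 9↦8, 10↦10]  zeros at y ∈ {6}
  x = 6: [0↦8, 1↦9, 2↦6, 3↦4, 4↦8, 5↦1, 6↦10, 7↦7, 8↦8, 9↦7, 10↦9]  zeros at y ∈ ∅
  x = 7: [0↦0, 1↦1, 2↦9, 3↦7, 4↦0, 5↦4, 6↦2, 7↦10, 8↦0, 9↦10, 10↦1]  zeros at y ∈ {0, 4, 8}
  x = 8: [0↦1, 1↦2, 2↦10, 3↦8, 4↦1, 5↦5, 6↦3, 7↦0, 8↦1, 9↦0, 10↦2]  zeros at y ∈ {7, 9}
  x = 9: [0↦5, 1↦6, 2↦3, 3↦1, 4↦5, 5↦9, 6↦7, 7↦4, 8↦5, 9↦4, 10↦6]  zeros at y ∈ ∅
  x = 10: [0↦6, 1↦7, 2↦4, 3↦2, 4↦6, 5↦10, 6↦8, 7↦5, 8↦6, 9↦5, 10↦7]  zeros at y ∈ ∅
Collecting zeros: affine points = {(0, 6), (4, 6), (5, 6), (7, 0), (7, 4), (7, 8), (8, 7), (8, 9)}.
Total count |C(F_11)_aff| = 8.


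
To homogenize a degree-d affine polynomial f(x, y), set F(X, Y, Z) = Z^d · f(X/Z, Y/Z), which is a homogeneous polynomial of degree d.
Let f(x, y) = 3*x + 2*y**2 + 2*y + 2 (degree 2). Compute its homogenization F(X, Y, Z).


F(X, Y, Z) = 3*X*Z + 2*Y**2 + 2*Y*Z + 2*Z**2

deg(f) = 2.
Substitute x = X/Z, y = Y/Z into f, then multiply by Z^2.
  monomial 3·x^1·y^0 ↦ 3·X^1·Y^0·Z^1.
  monomial 2·x^0·y^2 ↦ 2·X^0·Y^2·Z^0.
  monomial 2·x^0·y^1 ↦ 2·X^0·Y^1·Z^1.
  monomial 2·x^0·y^0 ↦ 2·X^0·Y^0·Z^2.
Collecting: F(X, Y, Z) = 3*X*Z + 2*Y**2 + 2*Y*Z + 2*Z**2.


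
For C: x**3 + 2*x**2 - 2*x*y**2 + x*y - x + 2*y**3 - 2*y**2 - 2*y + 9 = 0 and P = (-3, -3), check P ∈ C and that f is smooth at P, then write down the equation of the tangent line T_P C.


Tangent line at P: -7*x + 25*y + 54 = 0.

Step 1: f(-3, -3) = 0, so P lies on C.
Step 2: partial derivatives
  f_x(x, y) = 3*x**2 + 4*x - 2*y**2 + y - 1, f_y(x, y) = -4*x*y + x + 6*y**2 - 4*y - 2.
  f_x(P) = -7, f_y(P) = 25 (gradient nonzero, so P is smooth).
Step 3: tangent line at P: -7·(x − -3) + 25·(y − -3) = 0.
Expanding: -7*x + 25*y + 54 = 0.


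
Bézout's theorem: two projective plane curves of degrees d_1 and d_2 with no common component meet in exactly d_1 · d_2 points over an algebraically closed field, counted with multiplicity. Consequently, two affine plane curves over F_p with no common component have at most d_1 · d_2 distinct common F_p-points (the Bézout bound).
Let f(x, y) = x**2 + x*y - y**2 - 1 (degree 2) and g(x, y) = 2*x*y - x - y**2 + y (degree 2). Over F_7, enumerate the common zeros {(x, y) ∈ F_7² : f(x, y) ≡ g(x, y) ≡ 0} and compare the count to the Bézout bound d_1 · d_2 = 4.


Common zeros: ∅; count = 0; Bézout bound = 4.

deg(f) = 2, deg(g) = 2, so Bézout bound = 4.
Scan x ∈ F_7. For each x, list the y ∈ F_7 with f(x, y) ≡ 0 and those with g(x, y) ≡ 0 (mod 7); the common zeros in that column are the intersection.
  x = 0: f ≡ 0 at y ∈ ∅; g ≡ 0 at y ∈ {0, 1}; common: ∅.
  x = 1: f ≡ 0 at y ∈ {0, 1}; g ≡ 0 at y ∈ ∅; common: ∅.
  x = 2: f ≡ 0 at y ∈ {3, 6}; g ≡ 0 at y ∈ ∅; common: ∅.
  x = 3: f ≡ 0 at y ∈ ∅; g ≡ 0 at y ∈ {2, 5}; common: ∅.
  x = 4: f ≡ 0 at y ∈ ∅; g ≡ 0 at y ∈ {3, 6}; common: ∅.
  x = 5: f ≡ 0 at y ∈ {1, 4}; g ≡ 0 at y ∈ ∅; common: ∅.
  x = 6: f ≡ 0 at y ∈ {0, 6}; g ≡ 0 at y ∈ ∅; common: ∅.
Collecting: common zeros = ∅, so the count is 0.
Comparison with the Bézout bound: 0 ≤ 4 = deg(f)·deg(g), as expected for curves with no common component (the affine F_7-count falls short of the bound because intersections may lie at infinity, over extension fields, or carry multiplicity).


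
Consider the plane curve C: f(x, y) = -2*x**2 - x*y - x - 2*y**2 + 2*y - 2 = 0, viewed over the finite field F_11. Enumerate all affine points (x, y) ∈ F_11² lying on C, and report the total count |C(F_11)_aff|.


Affine F_11-points: {(1, 2), (1, 4), (2, 4), (2, 7), (3, 2), (3, 3), (5, 7), (5, 8), (6, 3), (6, 6), (7, 6), (7, 8)}; count = 12.

For each of the 121 pairs (x, y) ∈ F_11², evaluate f(x, y) mod 11. Record the zeros.
  x = 0: [0↦9, 1↦9, 2↦5, 3↦8, 4↦7, 5↦2, 6↦4, 7↦2, 8↦7, 9↦8, 10↦5]  zeros at y ∈ ∅
  x = 1: [0↦6, 1↦5, 2↦0, 3↦2, 4↦0, 5↦5, 6↦6, 7↦3, 8↦7, 9↦7, 10↦3]  zeros at y ∈ {2, 4}
  x = 2: [0↦10, 1↦8, 2↦2, 3↦3, 4↦0, 5↦4, 6↦4, 7↦0, 8↦3, 9↦2, 10↦8]  zeros at y ∈ {4, 7}
  x = 3: [0↦10, 1↦7, 2↦0, 3↦0, 4↦7, 5↦10, 6↦9, 7↦4, 8↦6, 9↦4, 10↦9]  zeros at y ∈ {2, 3}
  x = 4: [0↦6, 1↦2, 2↦5, 3↦4, 4↦10, 5↦1, 6↦10, 7↦4, 8↦5, 9↦2, 10↦6]  zeros at y ∈ ∅
  x = 5: [0↦9, 1↦4, 2↦6, 3↦4, 4↦9, 5↦10, 6↦7, 7↦0, 8↦0, 9↦7, 10↦10]  zeros at y ∈ {7, 8}
  x = 6: [0↦8, 1↦2, 2↦3, 3↦0, 4↦4, 5↦4, 6↦0, 7↦3, 8↦2, 9↦8, 10↦10]  zeros at y ∈ {3, 6}
  x = 7: [0↦3, 1↦7, 2↦7, 3↦3, 4↦6, 5↦5, 6↦0, 7↦2, 8↦0, 9↦5, 10↦6]  zeros at y ∈ {6, 8}
  x = 8: [0↦5, 1↦8, 2↦7, 3↦2, 4↦4, 5↦2, 6↦7, 7↦8, 8↦5, 9↦9, 10↦9]  zeros at y ∈ ∅
  x = 9: [0↦3, 1↦5, 2↦3, 3↦8, 4↦9, 5↦6, 6↦10, 7↦10, 8↦6, 9↦9, 10↦8]  zeros at y ∈ ∅
  x = 10: [0↦8, 1↦9, 2↦6, 3↦10, 4↦10, 5↦6, 6↦9, 7↦8, 8↦3, 9↦5, 10↦3]  zeros at y ∈ ∅
Collecting zeros: affine points = {(1, 2), (1, 4), (2, 4), (2, 7), (3, 2), (3, 3), (5, 7), (5, 8), (6, 3), (6, 6), (7, 6), (7, 8)}.
Total count |C(F_11)_aff| = 12.


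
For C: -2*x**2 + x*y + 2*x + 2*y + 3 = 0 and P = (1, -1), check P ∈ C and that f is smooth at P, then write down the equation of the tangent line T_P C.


Tangent line at P: -3*x + 3*y + 6 = 0.

Step 1: f(1, -1) = 0, so P lies on C.
Step 2: partial derivatives
  f_x(x, y) = -4*x + y + 2, f_y(x, y) = x + 2.
  f_x(P) = -3, f_y(P) = 3 (gradient nonzero, so P is smooth).
Step 3: tangent line at P: -3·(x − 1) + 3·(y − -1) = 0.
Expanding: -3*x + 3*y + 6 = 0.


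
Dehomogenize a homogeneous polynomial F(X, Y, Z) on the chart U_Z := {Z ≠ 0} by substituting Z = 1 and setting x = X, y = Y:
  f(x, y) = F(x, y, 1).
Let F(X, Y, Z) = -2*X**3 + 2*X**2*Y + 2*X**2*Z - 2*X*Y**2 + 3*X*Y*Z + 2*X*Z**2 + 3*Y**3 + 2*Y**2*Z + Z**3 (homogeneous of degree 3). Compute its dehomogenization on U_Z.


f(x, y) = -2*x**3 + 2*x**2*y + 2*x**2 - 2*x*y**2 + 3*x*y + 2*x + 3*y**3 + 2*y**2 + 1

On U_Z we set Z = 1. Each monomial c·X^i·Y^j·Z^k in F becomes c·x^i·y^j·1^k = c·x^i·y^j.
Substituting Z = 1: F(X, Y, 1) = -2*x**3 + 2*x**2*y + 2*x**2 - 2*x*y**2 + 3*x*y + 2*x + 3*y**3 + 2*y**2 + 1.
Note: deg(f) ≤ deg(F) = 3; strict inequality happens when F is divisible by Z (lost terms).


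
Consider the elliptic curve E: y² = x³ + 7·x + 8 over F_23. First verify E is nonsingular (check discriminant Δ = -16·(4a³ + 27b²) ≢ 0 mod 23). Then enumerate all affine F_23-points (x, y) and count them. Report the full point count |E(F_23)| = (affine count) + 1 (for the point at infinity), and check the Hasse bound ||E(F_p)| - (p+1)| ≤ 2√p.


Affine points = {(0, 10), (0, 13), (1, 4), (1, 19), (4, 10), (4, 13), (6, 6), (6, 17), (7, 3), (7, 20), (8, 1), (8, 22), (9, 8), (9, 15), (11, 6), (11, 17), (12, 7), (12, 16), (17, 7), (17, 16), (18, 3), (18, 20), (19, 10), (19, 13), (20, 11), (20, 12), (21, 3), (21, 20), (22, 0)}; affine count = 29; |E(F_23)| = 30.

Discriminant check: Δ ∝ 4a³ + 27b² = 4·7³ + 27·8² = 4·343 + 27·64 ≡ 18 (mod 23). Nonzero ⇒ E is nonsingular.
For each x ∈ F_23, compute rhs = x³ + 7·x + 8 mod 23, then count y ∈ F_23 with y² ≡ rhs.
  x = 0: rhs = 8, matching y values: 10, 13 (2 points).
  x = 1: rhs = 16, matching y values: 4, 19 (2 points).
  x = 2: rhs = 7, matching y values: none (0 points).
  x = 3: rhs = 10, matching y values: none (0 points).
  x = 4: rhs = 8, matching y values: 10, 13 (2 points).
  x = 5: rhs = 7, matching y values: none (0 points).
  x = 6: rhs = 13, matching y values: 6, 17 (2 points).
  x = 7: rhs = 9, matching y values: 3, 20 (2 points).
  x = 8: rhs = 1, matching y values: 1, 22 (2 points).
  x = 9: rhs = 18, matching y values: 8, 15 (2 points).
  x = 10: rhs = 20, matching y values: none (0 points).
  x = 11: rhs = 13, matching y values: 6, 17 (2 points).
  x = 12: rhs = 3, matching y values: 7, 16 (2 points).
  x = 13: rhs = 19, matching y values: none (0 points).
  x = 14: rhs = 21, matching y values: none (0 points).
  x = 15: rhs = 15, matching y values: none (0 points).
  x = 16: rhs = 7, matching y values: none (0 points).
  x = 17: rhs = 3, matching y values: 7, 16 (2 points).
  x = 18: rhs = 9, matching y values: 3, 20 (2 points).
  x = 19: rhs = 8, matching y values: 10, 13 (2 points).
  x = 20: rhs = 6, matching y values: 11, 12 (2 points).
  x = 21: rhs = 9, matching y values: 3, 20 (2 points).
  x = 22: rhs = 0, matching y values: 0 (1 points).
Total affine count: 29.
Full point count |E(F_23)| = 29 + 1 = 30.
Hasse bound: |30 − (23+1)| = |6| = 6 ≤ 2√23 ≈ 9.5917 ✓.


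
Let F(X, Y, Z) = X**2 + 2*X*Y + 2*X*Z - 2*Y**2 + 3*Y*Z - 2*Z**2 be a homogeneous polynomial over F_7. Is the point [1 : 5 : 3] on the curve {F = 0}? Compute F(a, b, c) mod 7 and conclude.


F(1,5,3) ≡ 1 (mod 7); P is NOT on the curve.

Evaluate F(1, 5, 3) term-by-term (mod 7).
  X**2 ↦ 1·1·1·1 = 1
  2*X*Y ↦ 2·1·5·1 = 10
  2*X*Z ↦ 2·1·1·3 = 6
  -2*Y**2 ↦ -2·1·25·1 = -50
  3*Y*Z ↦ 3·1·5·3 = 45
  -2*Z**2 ↦ -2·1·1·9 = -18
Sum: F(1, 5, 3) = (1) + (10) + (6) + (-50) + (45) + (-18) = -6.
Reducing mod 7: -6 ≡ 1 (mod 7).
Since F(a, b, c) ≡ 1 ≠ 0 (mod 7), P does NOT lie on the curve.


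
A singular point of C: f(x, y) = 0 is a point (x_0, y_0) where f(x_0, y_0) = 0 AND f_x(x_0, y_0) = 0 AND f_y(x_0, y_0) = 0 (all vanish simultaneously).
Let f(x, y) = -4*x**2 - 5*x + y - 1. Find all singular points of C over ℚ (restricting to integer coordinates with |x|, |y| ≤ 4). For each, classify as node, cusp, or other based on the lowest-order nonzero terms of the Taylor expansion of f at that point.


No singular points in the scanned grid; C is smooth there.

Compute partial derivatives:
  f_x = -8*x - 5.
  f_y = 1.
f_y = 1 is a nonzero constant, so f_y never vanishes: no point (x, y) can satisfy f = f_x = f_y = 0. In particular no (x, y) ∈ {−4, ..., 4}² is singular; the curve is smooth.


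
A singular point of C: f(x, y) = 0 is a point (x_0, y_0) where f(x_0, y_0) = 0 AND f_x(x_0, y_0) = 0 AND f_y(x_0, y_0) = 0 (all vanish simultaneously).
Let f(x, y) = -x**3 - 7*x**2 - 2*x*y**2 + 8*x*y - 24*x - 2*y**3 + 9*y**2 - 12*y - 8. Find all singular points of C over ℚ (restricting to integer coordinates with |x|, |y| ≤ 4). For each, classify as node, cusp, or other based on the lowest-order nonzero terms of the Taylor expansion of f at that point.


Singular points: {(-2, 2)}; classification: node.

Compute partial derivatives:
  f_x = -3*x**2 - 14*x - 2*y**2 + 8*y - 24.
  f_y = -4*x*y + 8*x - 6*y**2 + 18*y - 12.
Scan x_0 ∈ {−4, ..., 4}. For each x_0, f_y(x_0, y) is a polynomial in y; find its integer roots y ∈ {−4, ..., 4}, then test f_x and f at those candidates.
  x = -4: f_y(-4, y) = -6*y**2 + 34*y - 44; vanishes at y ∈ {2}. (-4, 2): f_x = -8 ≠ 0.
  x = -3: f_y(-3, y) = -6*y**2 + 30*y - 36; vanishes at y ∈ {2, 3}. (-3, 2): f_x = -1 ≠ 0; (-3, 3): f_x = -3 ≠ 0.
  x = -2: f_y(-2, y) = -6*y**2 + 26*y - 28; vanishes at y ∈ {2}. (-2, 2): f_x = 0, f = 0 — SINGULAR.
  x = -1: f_y(-1, y) = -6*y**2 + 22*y - 20; vanishes at y ∈ {2}. (-1, 2): f_x = -5 ≠ 0.
  x = 0: f_y(0, y) = -6*y**2 + 18*y - 12; vanishes at y ∈ {1, 2}. (0, 1): f_x = -18 ≠ 0; (0, 2): f_x = -16 ≠ 0.
  x = 1: f_y(1, y) = -6*y**2 + 14*y - 4; vanishes at y ∈ {2}. (1, 2): f_x = -33 ≠ 0.
  x = 2: f_y(2, y) = -6*y**2 + 10*y + 4; vanishes at y ∈ {2}. (2, 2): f_x = -56 ≠ 0.
  x = 3: f_y(3, y) = -6*y**2 + 6*y + 12; vanishes at y ∈ {-1, 2}. (3, -1): f_x = -103 ≠ 0; (3, 2): f_x = -85 ≠ 0.
  x = 4: f_y(4, y) = -6*y**2 + 2*y + 20; vanishes at y ∈ {2}. (4, 2): f_x = -120 ≠ 0.
Only singular point on the grid: (-2, 2).
Classify: substitute x = -2 + u, y = 2 + v and expand: f = -u**3 - u**2 - 2*u*v**2 - 2*v**3 + v**2.
No constant or linear terms (consistent with a singular point). Quadratic part: -u**2 + v**2. Cubic part: -u**3 - 2*u*v**2 - 2*v**3.
The quadratic part v**2 - u**2 = (v − u)(v + u) splits into two distinct linear factors, so there are two distinct tangent lines y − 2 = ±(x − -2) — this is a node (ordinary double point).
Classification: node.


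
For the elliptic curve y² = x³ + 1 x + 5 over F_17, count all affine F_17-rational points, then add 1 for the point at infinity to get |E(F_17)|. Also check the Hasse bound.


Affine points = {(2, 7), (2, 10), (3, 1), (3, 16), (5, 4), (5, 13), (7, 7), (7, 10), (8, 7), (8, 10), (11, 2), (11, 15), (14, 3), (14, 14)}; affine count = 14; |E(F_17)| = 15.

Discriminant check: Δ ∝ 4a³ + 27b² = 4·1³ + 27·5² = 4·1 + 27·25 ≡ 16 (mod 17). Nonzero ⇒ E is nonsingular.
For each x ∈ F_17, compute rhs = x³ + 1·x + 5 mod 17, then count y ∈ F_17 with y² ≡ rhs.
  x = 0: rhs = 5, matching y values: none (0 points).
  x = 1: rhs = 7, matching y values: none (0 points).
  x = 2: rhs = 15, matching y values: 7, 10 (2 points).
  x = 3: rhs = 1, matching y values: 1, 16 (2 points).
  x = 4: rhs = 5, matching y values: none (0 points).
  x = 5: rhs = 16, matching y values: 4, 13 (2 points).
  x = 6: rhs = 6, matching y values: none (0 points).
  x = 7: rhs = 15, matching y values: 7, 10 (2 points).
  x = 8: rhs = 15, matching y values: 7, 10 (2 points).
  x = 9: rhs = 12, matching y values: none (0 points).
  x = 10: rhs = 12, matching y values: none (0 points).
  x = 11: rhs = 4, matching y values: 2, 15 (2 points).
  x = 12: rhs = 11, matching y values: none (0 points).
  x = 13: rhs = 5, matching y values: none (0 points).
  x = 14: rhs = 9, matching y values: 3, 14 (2 points).
  x = 15: rhs = 12, matching y values: none (0 points).
  x = 16: rhs = 3, matching y values: none (0 points).
Total affine count: 14.
Full point count |E(F_17)| = 14 + 1 = 15.
Hasse bound: |15 − (17+1)| = |-3| = 3 ≤ 2√17 ≈ 8.2462 ✓.


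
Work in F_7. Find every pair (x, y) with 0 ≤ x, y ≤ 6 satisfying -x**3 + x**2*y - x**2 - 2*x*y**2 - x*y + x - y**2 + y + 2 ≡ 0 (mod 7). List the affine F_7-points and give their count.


Affine F_7-points: {(0, 2), (0, 6), (4, 1), (4, 2), (5, 1), (5, 6)}; count = 6.

For each of the 49 pairs (x, y) ∈ F_7², evaluate f(x, y) mod 7. Record the zeros.
  x = 0: [0↦2, 1↦2, 2↦0, 3↦3, 4↦4, 5↦3, 6↦0]  zeros at y ∈ {2, 6}
  x = 1: [0↦1, 1↦6, 2↦5, 3↦5, 4↦6, 5↦1, 6↦4]  zeros at y ∈ ∅
  x = 2: [0↦6, 1↦4, 2↦6, 3↦5, 4↦1, 5↦1, 6↦5]  zeros at y ∈ ∅
  x = 3: [0↦4, 1↦4, 2↦4, 3↦4, 4↦4, 5↦4, 6↦4]  zeros at y ∈ ∅
  x = 4: [0↦3, 1↦0, 2↦0, 3↦3, 4↦2, 5↦4, 6↦2]  zeros at y ∈ {1, 2}
  x = 5: [0↦4, 1↦0, 2↦2, 3↦3, 4↦3, 5↦2, 6↦0]  zeros at y ∈ {1, 6}
  x = 6: [0↦1, 1↦5, 2↦4, 3↦5, 4↦1, 5↦6, 6↦6]  zeros at y ∈ ∅
Collecting zeros: affine points = {(0, 2), (0, 6), (4, 1), (4, 2), (5, 1), (5, 6)}.
Total count |C(F_7)_aff| = 6.


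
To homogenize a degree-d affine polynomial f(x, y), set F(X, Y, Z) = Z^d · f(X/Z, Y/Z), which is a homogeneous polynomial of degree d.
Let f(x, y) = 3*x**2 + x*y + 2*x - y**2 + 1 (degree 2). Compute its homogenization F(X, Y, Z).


F(X, Y, Z) = 3*X**2 + X*Y + 2*X*Z - Y**2 + Z**2

deg(f) = 2.
Substitute x = X/Z, y = Y/Z into f, then multiply by Z^2.
  monomial 3·x^2·y^0 ↦ 3·X^2·Y^0·Z^0.
  monomial 1·x^1·y^1 ↦ 1·X^1·Y^1·Z^0.
  monomial 2·x^1·y^0 ↦ 2·X^1·Y^0·Z^1.
  monomial -1·x^0·y^2 ↦ -1·X^0·Y^2·Z^0.
  monomial 1·x^0·y^0 ↦ 1·X^0·Y^0·Z^2.
Collecting: F(X, Y, Z) = 3*X**2 + X*Y + 2*X*Z - Y**2 + Z**2.


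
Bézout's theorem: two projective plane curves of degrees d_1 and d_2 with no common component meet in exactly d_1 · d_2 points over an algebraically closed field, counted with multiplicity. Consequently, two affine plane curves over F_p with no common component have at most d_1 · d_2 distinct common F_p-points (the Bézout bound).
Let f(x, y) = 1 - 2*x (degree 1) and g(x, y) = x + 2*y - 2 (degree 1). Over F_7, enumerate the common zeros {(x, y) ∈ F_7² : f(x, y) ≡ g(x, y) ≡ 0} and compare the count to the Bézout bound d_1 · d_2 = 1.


Common zeros: {(4, 6)}; count = 1; Bézout bound = 1.

deg(f) = 1, deg(g) = 1, so Bézout bound = 1.
Scan x ∈ F_7. For each x, list the y ∈ F_7 with f(x, y) ≡ 0 and those with g(x, y) ≡ 0 (mod 7); the common zeros in that column are the intersection.
  x = 0: f ≡ 0 at y ∈ ∅; g ≡ 0 at y ∈ {1}; common: ∅.
  x = 1: f ≡ 0 at y ∈ ∅; g ≡ 0 at y ∈ {4}; common: ∅.
  x = 2: f ≡ 0 at y ∈ ∅; g ≡ 0 at y ∈ {0}; common: ∅.
  x = 3: f ≡ 0 at y ∈ ∅; g ≡ 0 at y ∈ {3}; common: ∅.
  x = 4: f ≡ 0 at y ∈ {0, 1, 2, 3, 4, 5, 6}; g ≡ 0 at y ∈ {6}; common: {6}.
  x = 5: f ≡ 0 at y ∈ ∅; g ≡ 0 at y ∈ {2}; common: ∅.
  x = 6: f ≡ 0 at y ∈ ∅; g ≡ 0 at y ∈ {5}; common: ∅.
Collecting: common zeros = {(4, 6)}, so the count is 1.
Comparison with the Bézout bound: 1 ≤ 1 = deg(f)·deg(g), as expected for curves with no common component (the bound is attained).


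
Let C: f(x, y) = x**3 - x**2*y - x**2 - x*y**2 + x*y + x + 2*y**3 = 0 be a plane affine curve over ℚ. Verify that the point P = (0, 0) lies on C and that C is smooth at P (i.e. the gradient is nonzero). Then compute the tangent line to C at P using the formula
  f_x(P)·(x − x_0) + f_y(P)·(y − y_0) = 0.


Tangent line at P: x = 0.

Step 1: f(0, 0) = 0, so P lies on C.
Step 2: partial derivatives
  f_x(x, y) = 3*x**2 - 2*x*y - 2*x - y**2 + y + 1, f_y(x, y) = -x**2 - 2*x*y + x + 6*y**2.
  f_x(P) = 1, f_y(P) = 0 (gradient nonzero, so P is smooth).
Step 3: tangent line at P: 1·(x − 0) + 0·(y − 0) = 0.
Expanding: x = 0.


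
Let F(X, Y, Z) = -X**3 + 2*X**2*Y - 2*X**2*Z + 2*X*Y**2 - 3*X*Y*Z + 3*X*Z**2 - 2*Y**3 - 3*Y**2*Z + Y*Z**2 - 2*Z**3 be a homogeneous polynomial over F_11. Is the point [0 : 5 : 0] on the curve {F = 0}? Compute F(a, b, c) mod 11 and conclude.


F(0,5,0) ≡ 3 (mod 11); P is NOT on the curve.

Evaluate F(0, 5, 0) term-by-term (mod 11).
  -X**3 ↦ -1·0·1·1 = 0
  2*X**2*Y ↦ 2·0·5·1 = 0
  -2*X**2*Z ↦ -2·0·1·0 = 0
  2*X*Y**2 ↦ 2·0·25·1 = 0
  -3*X*Y*Z ↦ -3·0·5·0 = 0
  3*X*Z**2 ↦ 3·0·1·0 = 0
  -2*Y**3 ↦ -2·1·125·1 = -250
  -3*Y**2*Z ↦ -3·1·25·0 = 0
  Y*Z**2 ↦ 1·1·5·0 = 0
  -2*Z**3 ↦ -2·1·1·0 = 0
Sum: F(0, 5, 0) = (0) + (0) + (0) + (0) + (0) + (0) + (-250) + (0) + (0) + (0) = -250.
Reducing mod 11: -250 ≡ 3 (mod 11).
Since F(a, b, c) ≡ 3 ≠ 0 (mod 11), P does NOT lie on the curve.


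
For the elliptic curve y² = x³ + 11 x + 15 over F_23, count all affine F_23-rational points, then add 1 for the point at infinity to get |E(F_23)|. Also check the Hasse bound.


Affine points = {(1, 2), (1, 21), (3, 11), (3, 12), (4, 10), (4, 13), (11, 8), (11, 15), (12, 9), (12, 14), (13, 3), (13, 20), (15, 6), (15, 17), (16, 3), (16, 20), (17, 3), (17, 20), (20, 1), (20, 22), (21, 10), (21, 13), (22, 7), (22, 16)}; affine count = 24; |E(F_23)| = 25.

Discriminant check: Δ ∝ 4a³ + 27b² = 4·11³ + 27·15² = 4·1331 + 27·225 ≡ 14 (mod 23). Nonzero ⇒ E is nonsingular.
For each x ∈ F_23, compute rhs = x³ + 11·x + 15 mod 23, then count y ∈ F_23 with y² ≡ rhs.
  x = 0: rhs = 15, matching y values: none (0 points).
  x = 1: rhs = 4, matching y values: 2, 21 (2 points).
  x = 2: rhs = 22, matching y values: none (0 points).
  x = 3: rhs = 6, matching y values: 11, 12 (2 points).
  x = 4: rhs = 8, matching y values: 10, 13 (2 points).
  x = 5: rhs = 11, matching y values: none (0 points).
  x = 6: rhs = 21, matching y values: none (0 points).
  x = 7: rhs = 21, matching y values: none (0 points).
  x = 8: rhs = 17, matching y values: none (0 points).
  x = 9: rhs = 15, matching y values: none (0 points).
  x = 10: rhs = 21, matching y values: none (0 points).
  x = 11: rhs = 18, matching y values: 8, 15 (2 points).
  x = 12: rhs = 12, matching y values: 9, 14 (2 points).
  x = 13: rhs = 9, matching y values: 3, 20 (2 points).
  x = 14: rhs = 15, matching y values: none (0 points).
  x = 15: rhs = 13, matching y values: 6, 17 (2 points).
  x = 16: rhs = 9, matching y values: 3, 20 (2 points).
  x = 17: rhs = 9, matching y values: 3, 20 (2 points).
  x = 18: rhs = 19, matching y values: none (0 points).
  x = 19: rhs = 22, matching y values: none (0 points).
  x = 20: rhs = 1, matching y values: 1, 22 (2 points).
  x = 21: rhs = 8, matching y values: 10, 13 (2 points).
  x = 22: rhs = 3, matching y values: 7, 16 (2 points).
Total affine count: 24.
Full point count |E(F_23)| = 24 + 1 = 25.
Hasse bound: |25 − (23+1)| = |1| = 1 ≤ 2√23 ≈ 9.5917 ✓.


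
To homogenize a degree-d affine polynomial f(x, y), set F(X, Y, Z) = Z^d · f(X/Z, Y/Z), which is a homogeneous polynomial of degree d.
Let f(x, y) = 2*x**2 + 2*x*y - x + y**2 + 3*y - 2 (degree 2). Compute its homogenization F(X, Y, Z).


F(X, Y, Z) = 2*X**2 + 2*X*Y - X*Z + Y**2 + 3*Y*Z - 2*Z**2

deg(f) = 2.
Substitute x = X/Z, y = Y/Z into f, then multiply by Z^2.
  monomial 2·x^2·y^0 ↦ 2·X^2·Y^0·Z^0.
  monomial 2·x^1·y^1 ↦ 2·X^1·Y^1·Z^0.
  monomial -1·x^1·y^0 ↦ -1·X^1·Y^0·Z^1.
  monomial 1·x^0·y^2 ↦ 1·X^0·Y^2·Z^0.
  monomial 3·x^0·y^1 ↦ 3·X^0·Y^1·Z^1.
  monomial -2·x^0·y^0 ↦ -2·X^0·Y^0·Z^2.
Collecting: F(X, Y, Z) = 2*X**2 + 2*X*Y - X*Z + Y**2 + 3*Y*Z - 2*Z**2.


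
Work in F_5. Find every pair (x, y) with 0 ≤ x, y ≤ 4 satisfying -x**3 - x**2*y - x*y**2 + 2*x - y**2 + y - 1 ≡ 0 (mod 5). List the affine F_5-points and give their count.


Affine F_5-points: {(1, 0), (2, 0), (2, 4)}; count = 3.

For each of the 25 pairs (x, y) ∈ F_5², evaluate f(x, y) mod 5. Record the zeros.
  x = 0: [0↦4, 1↦4, 2↦2, 3↦3, 4↦2]  zeros at y ∈ ∅
  x = 1: [0↦0, 1↦3, 2↦2, 3↦2, 4↦3]  zeros at y ∈ {0}
  x = 2: [0↦0, 1↦4, 2↦2, 3↦4, 4↦0]  zeros at y ∈ {0, 4}
  x = 3: [0↦3, 1↦1, 2↦1, 3↦3, 4↦2]  zeros at y ∈ ∅
  x = 4: [0↦3, 1↦3, 2↦3, 3↦3, 4↦3]  zeros at y ∈ ∅
Collecting zeros: affine points = {(1, 0), (2, 0), (2, 4)}.
Total count |C(F_5)_aff| = 3.


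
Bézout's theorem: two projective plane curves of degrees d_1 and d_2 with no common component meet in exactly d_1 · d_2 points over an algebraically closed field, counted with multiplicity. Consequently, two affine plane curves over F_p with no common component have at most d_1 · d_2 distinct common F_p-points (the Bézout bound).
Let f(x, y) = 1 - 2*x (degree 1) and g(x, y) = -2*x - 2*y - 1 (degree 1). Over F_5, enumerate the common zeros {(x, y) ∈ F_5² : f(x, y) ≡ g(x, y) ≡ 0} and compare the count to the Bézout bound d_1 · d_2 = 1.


Common zeros: {(3, 4)}; count = 1; Bézout bound = 1.

deg(f) = 1, deg(g) = 1, so Bézout bound = 1.
Scan x ∈ F_5. For each x, list the y ∈ F_5 with f(x, y) ≡ 0 and those with g(x, y) ≡ 0 (mod 5); the common zeros in that column are the intersection.
  x = 0: f ≡ 0 at y ∈ ∅; g ≡ 0 at y ∈ {2}; common: ∅.
  x = 1: f ≡ 0 at y ∈ ∅; g ≡ 0 at y ∈ {1}; common: ∅.
  x = 2: f ≡ 0 at y ∈ ∅; g ≡ 0 at y ∈ {0}; common: ∅.
  x = 3: f ≡ 0 at y ∈ {0, 1, 2, 3, 4}; g ≡ 0 at y ∈ {4}; common: {4}.
  x = 4: f ≡ 0 at y ∈ ∅; g ≡ 0 at y ∈ {3}; common: ∅.
Collecting: common zeros = {(3, 4)}, so the count is 1.
Comparison with the Bézout bound: 1 ≤ 1 = deg(f)·deg(g), as expected for curves with no common component (the bound is attained).


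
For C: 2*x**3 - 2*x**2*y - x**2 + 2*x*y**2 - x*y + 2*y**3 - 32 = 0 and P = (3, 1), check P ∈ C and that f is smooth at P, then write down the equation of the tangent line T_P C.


Tangent line at P: 37*x - 3*y - 108 = 0.

Step 1: f(3, 1) = 0, so P lies on C.
Step 2: partial derivatives
  f_x(x, y) = 6*x**2 - 4*x*y - 2*x + 2*y**2 - y, f_y(x, y) = -2*x**2 + 4*x*y - x + 6*y**2.
  f_x(P) = 37, f_y(P) = -3 (gradient nonzero, so P is smooth).
Step 3: tangent line at P: 37·(x − 3) + -3·(y − 1) = 0.
Expanding: 37*x - 3*y - 108 = 0.


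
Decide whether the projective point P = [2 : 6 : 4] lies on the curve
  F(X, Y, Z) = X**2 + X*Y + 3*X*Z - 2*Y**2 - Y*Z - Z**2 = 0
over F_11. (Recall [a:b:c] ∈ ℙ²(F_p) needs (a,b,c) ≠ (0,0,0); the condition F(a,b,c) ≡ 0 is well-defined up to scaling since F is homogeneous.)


F(2,6,4) ≡ 5 (mod 11); P is NOT on the curve.

Evaluate F(2, 6, 4) term-by-term (mod 11).
  X**2 ↦ 1·4·1·1 = 4
  X*Y ↦ 1·2·6·1 = 12
  3*X*Z ↦ 3·2·1·4 = 24
  -2*Y**2 ↦ -2·1·36·1 = -72
  -Y*Z ↦ -1·1·6·4 = -24
  -Z**2 ↦ -1·1·1·16 = -16
Sum: F(2, 6, 4) = (4) + (12) + (24) + (-72) + (-24) + (-16) = -72.
Reducing mod 11: -72 ≡ 5 (mod 11).
Since F(a, b, c) ≡ 5 ≠ 0 (mod 11), P does NOT lie on the curve.


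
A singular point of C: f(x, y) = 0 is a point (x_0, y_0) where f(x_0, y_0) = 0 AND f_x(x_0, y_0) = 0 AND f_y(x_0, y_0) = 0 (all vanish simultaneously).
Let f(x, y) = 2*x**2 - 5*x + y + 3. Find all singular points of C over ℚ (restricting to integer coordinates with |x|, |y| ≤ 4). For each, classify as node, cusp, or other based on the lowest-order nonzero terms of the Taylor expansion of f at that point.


No singular points in the scanned grid; C is smooth there.

Compute partial derivatives:
  f_x = 4*x - 5.
  f_y = 1.
f_y = 1 is a nonzero constant, so f_y never vanishes: no point (x, y) can satisfy f = f_x = f_y = 0. In particular no (x, y) ∈ {−4, ..., 4}² is singular; the curve is smooth.


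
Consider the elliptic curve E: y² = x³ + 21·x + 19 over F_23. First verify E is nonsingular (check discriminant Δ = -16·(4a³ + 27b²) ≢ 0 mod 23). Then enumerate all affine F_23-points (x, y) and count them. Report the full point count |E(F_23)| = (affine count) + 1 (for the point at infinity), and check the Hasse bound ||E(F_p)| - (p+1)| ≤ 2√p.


Affine points = {(1, 8), (1, 15), (2, 0), (4, 11), (4, 12), (6, 4), (6, 19), (7, 7), (7, 16), (8, 3), (8, 20), (15, 11), (15, 12), (16, 9), (16, 14), (19, 3), (19, 20)}; affine count = 17; |E(F_23)| = 18.

Discriminant check: Δ ∝ 4a³ + 27b² = 4·21³ + 27·19² = 4·9261 + 27·361 ≡ 9 (mod 23). Nonzero ⇒ E is nonsingular.
For each x ∈ F_23, compute rhs = x³ + 21·x + 19 mod 23, then count y ∈ F_23 with y² ≡ rhs.
  x = 0: rhs = 19, matching y values: none (0 points).
  x = 1: rhs = 18, matching y values: 8, 15 (2 points).
  x = 2: rhs = 0, matching y values: 0 (1 points).
  x = 3: rhs = 17, matching y values: none (0 points).
  x = 4: rhs = 6, matching y values: 11, 12 (2 points).
  x = 5: rhs = 19, matching y values: none (0 points).
  x = 6: rhs = 16, matching y values: 4, 19 (2 points).
  x = 7: rhs = 3, matching y values: 7, 16 (2 points).
  x = 8: rhs = 9, matching y values: 3, 20 (2 points).
  x = 9: rhs = 17, matching y values: none (0 points).
  x = 10: rhs = 10, matching y values: none (0 points).
  x = 11: rhs = 17, matching y values: none (0 points).
  x = 12: rhs = 21, matching y values: none (0 points).
  x = 13: rhs = 5, matching y values: none (0 points).
  x = 14: rhs = 21, matching y values: none (0 points).
  x = 15: rhs = 6, matching y values: 11, 12 (2 points).
  x = 16: rhs = 12, matching y values: 9, 14 (2 points).
  x = 17: rhs = 22, matching y values: none (0 points).
  x = 18: rhs = 19, matching y values: none (0 points).
  x = 19: rhs = 9, matching y values: 3, 20 (2 points).
  x = 20: rhs = 21, matching y values: none (0 points).
  x = 21: rhs = 15, matching y values: none (0 points).
  x = 22: rhs = 20, matching y values: none (0 points).
Total affine count: 17.
Full point count |E(F_23)| = 17 + 1 = 18.
Hasse bound: |18 − (23+1)| = |-6| = 6 ≤ 2√23 ≈ 9.5917 ✓.
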